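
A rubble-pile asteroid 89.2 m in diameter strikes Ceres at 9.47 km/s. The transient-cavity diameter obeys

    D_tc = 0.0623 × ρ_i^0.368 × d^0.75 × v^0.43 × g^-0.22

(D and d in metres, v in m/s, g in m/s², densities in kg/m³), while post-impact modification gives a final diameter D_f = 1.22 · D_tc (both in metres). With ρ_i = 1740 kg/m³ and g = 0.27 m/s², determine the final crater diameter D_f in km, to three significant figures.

D_f ≈ 2.35 km

v = 9470 m/s.
ρ_i^0.368 = 1740^0.368 = 15.58
d^0.75 = 89.2^0.75 = 29.03
v^0.43 = 9470^0.43 = 51.27
g^-0.22 = 0.27^-0.22 = 1.334
D_tc = 0.0623 × 15.58 × 29.03 × 51.27 × 1.334 = 1927 m
D_f = 1.22 × 1927 = 2351 m
     = 2.351 km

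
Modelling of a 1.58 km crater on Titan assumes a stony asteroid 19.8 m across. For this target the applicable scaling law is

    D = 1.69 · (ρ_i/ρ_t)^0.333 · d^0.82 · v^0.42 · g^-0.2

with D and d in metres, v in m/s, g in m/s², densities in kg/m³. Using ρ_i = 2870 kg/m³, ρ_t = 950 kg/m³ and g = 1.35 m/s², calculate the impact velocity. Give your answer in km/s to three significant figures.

Rearranging for v: v = [D / (1.69 · (2870/950)^0.333 · 19.8^0.82 · 1.35^-0.2)]^(1/0.42).
D = 1580 m.
(2870/950)^0.333 = 1.445
19.8^0.82 = 11.57
1.35^-0.2 = 0.9417
Denominator = 1.69 × 1.445 × 11.57 × 0.9417 = 26.61
D / 26.61 = 1580 / 26.61 = 59.38
v = 59.38^(1/0.42) = 59.38^2.381 = 16712 m/s

v ≈ 16.7 km/s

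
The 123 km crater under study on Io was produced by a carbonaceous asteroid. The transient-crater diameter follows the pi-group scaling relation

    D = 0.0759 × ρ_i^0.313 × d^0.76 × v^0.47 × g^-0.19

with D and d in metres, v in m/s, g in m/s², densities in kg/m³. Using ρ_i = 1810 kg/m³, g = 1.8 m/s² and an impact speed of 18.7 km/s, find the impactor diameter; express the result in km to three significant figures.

Rearranging for d: d = [D / (0.0759 · 1810^0.313 · 18700^0.47 · 1.8^-0.19)]^(1/0.76).
D = 123000 m.
1810^0.313 = 10.46
18700^0.47 = 101.8
1.8^-0.19 = 0.8943
Denominator = 0.0759 × 10.46 × 101.8 × 0.8943 = 72.28
D / 72.28 = 123000 / 72.28 = 1702
d = 1702^(1/0.76) = 1702^1.3158 = 17836 m

d ≈ 17.8 km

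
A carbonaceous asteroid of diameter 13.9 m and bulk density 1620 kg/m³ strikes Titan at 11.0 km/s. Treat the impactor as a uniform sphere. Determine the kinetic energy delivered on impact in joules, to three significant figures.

v = 11000 m/s.
Mass m = (π/6) ρ d³ = (π/6) × 1620 × (13.9)³ = 2.278 × 10^6 kg
E = ½ m v² = 0.5 × 2.278 × 10^6 × (11000)² = 1.378 × 10^14 J

E ≈ 1.38 × 10^14 J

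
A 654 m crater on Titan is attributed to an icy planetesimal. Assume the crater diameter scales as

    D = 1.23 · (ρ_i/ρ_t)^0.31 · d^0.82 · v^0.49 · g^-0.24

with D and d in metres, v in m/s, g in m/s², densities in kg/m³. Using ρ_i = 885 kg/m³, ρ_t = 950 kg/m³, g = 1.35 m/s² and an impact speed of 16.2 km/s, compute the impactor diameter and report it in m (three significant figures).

d ≈ 7.22 m

Rearranging for d: d = [D / (1.23 · (885/950)^0.31 · 16200^0.49 · 1.35^-0.24)]^(1/0.82).
(885/950)^0.31 = 0.9783
16200^0.49 = 115.5
1.35^-0.24 = 0.9305
Denominator = 1.23 × 0.9783 × 115.5 × 0.9305 = 129.3
D / 129.3 = 654 / 129.3 = 5.058
d = 5.058^(1/0.82) = 5.058^1.2195 = 7.219 m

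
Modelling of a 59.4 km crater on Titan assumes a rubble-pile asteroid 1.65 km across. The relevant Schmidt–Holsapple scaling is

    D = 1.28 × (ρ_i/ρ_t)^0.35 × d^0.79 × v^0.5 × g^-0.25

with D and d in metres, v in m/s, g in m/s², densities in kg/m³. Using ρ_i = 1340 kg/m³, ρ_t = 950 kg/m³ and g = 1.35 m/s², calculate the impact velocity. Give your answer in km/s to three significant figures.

v ≈ 16.2 km/s

Rearranging for v: v = [D / (1.28 · (1340/950)^0.35 · 1650^0.79 · 1.35^-0.25)]^(1/0.5).
D = 59400 m.
(1340/950)^0.35 = 1.128
1650^0.79 = 348.2
1.35^-0.25 = 0.9277
Denominator = 1.28 × 1.128 × 348.2 × 0.9277 = 466.4
D / 466.4 = 59400 / 466.4 = 127.4
v = 127.4^(1/0.5) = 127.4^2 = 16231 m/s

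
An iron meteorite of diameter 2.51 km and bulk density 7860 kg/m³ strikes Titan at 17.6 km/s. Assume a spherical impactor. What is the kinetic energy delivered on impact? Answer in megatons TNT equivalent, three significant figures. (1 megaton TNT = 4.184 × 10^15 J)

E ≈ 2.41 × 10^6 Mt TNT

d = 2510 m; v = 17600 m/s.
Mass m = (π/6) ρ d³ = (π/6) × 7860 × (2510)³ = 6.508 × 10^13 kg
E = ½ m v² = 0.5 × 6.508 × 10^13 × (17600)² = 1.008 × 10^22 J
   = 1.008 × 10^22 / 4.184×10^15 = 2.409 × 10^6 Mt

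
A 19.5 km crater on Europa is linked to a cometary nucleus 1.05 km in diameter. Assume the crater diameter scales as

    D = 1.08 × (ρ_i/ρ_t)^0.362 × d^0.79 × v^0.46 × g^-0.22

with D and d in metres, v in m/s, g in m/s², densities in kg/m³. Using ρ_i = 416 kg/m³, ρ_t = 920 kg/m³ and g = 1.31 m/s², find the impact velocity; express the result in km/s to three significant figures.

v ≈ 24.7 km/s

Rearranging for v: v = [D / (1.08 · (416/920)^0.362 · 1050^0.79 · 1.31^-0.22)]^(1/0.46).
D = 19500 m.
(416/920)^0.362 = 0.7503
1050^0.79 = 243.6
1.31^-0.22 = 0.9423
Denominator = 1.08 × 0.7503 × 243.6 × 0.9423 = 186.0
D / 186.0 = 19500 / 186.0 = 104.8
v = 104.8^(1/0.46) = 104.8^2.1739 = 24664 m/s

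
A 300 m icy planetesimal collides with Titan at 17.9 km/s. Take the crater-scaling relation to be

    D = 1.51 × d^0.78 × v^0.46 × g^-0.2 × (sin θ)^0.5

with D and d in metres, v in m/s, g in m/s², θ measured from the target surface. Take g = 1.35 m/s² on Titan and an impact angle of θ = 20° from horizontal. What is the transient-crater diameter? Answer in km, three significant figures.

In SI units: v = 17900 m/s.
d^0.78 = 300^0.78 = 85.54
v^0.46 = 17900^0.46 = 90.43
g^-0.2 = 1.35^-0.2 = 0.9417
(sin 20°)^0.5 = 0.3420^0.5 = 0.5848
D = 1.51 × 85.54 × 90.43 × 0.9417 × 0.5848 = 6432 m
   = 6.432 km

D ≈ 6.43 km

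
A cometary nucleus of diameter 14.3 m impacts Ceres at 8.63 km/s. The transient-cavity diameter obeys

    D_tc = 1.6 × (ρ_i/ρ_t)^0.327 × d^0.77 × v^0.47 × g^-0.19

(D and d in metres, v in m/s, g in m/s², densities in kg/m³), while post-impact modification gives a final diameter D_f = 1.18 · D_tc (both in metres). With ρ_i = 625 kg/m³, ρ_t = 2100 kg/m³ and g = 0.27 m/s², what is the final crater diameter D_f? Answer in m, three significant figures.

v = 8630 m/s.
(ρ_i/ρ_t)^0.327 = (625/2100)^0.327 = 0.6728
d^0.77 = 14.3^0.77 = 7.755
v^0.47 = 8630^0.47 = 70.78
g^-0.19 = 0.27^-0.19 = 1.282
D_tc = 1.6 × 0.6728 × 7.755 × 70.78 × 1.282 = 757.5 m
D_f = 1.18 × 757.5 = 893.8 m

D_f ≈ 894 m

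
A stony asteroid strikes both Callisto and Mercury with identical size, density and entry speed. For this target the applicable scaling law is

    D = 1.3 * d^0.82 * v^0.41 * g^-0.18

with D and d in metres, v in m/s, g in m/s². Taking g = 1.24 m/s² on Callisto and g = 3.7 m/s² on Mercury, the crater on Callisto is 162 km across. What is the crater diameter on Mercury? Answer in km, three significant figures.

All impactor-dependent factors cancel in the ratio, leaving D_Mercury/D_Callisto = (g_Mercury/g_Callisto)^-0.18.
(3.7/1.24)^-0.18 = 2.984^-0.18 = 0.8214
D_Mercury = 0.8214 × 162 km = 133 km

D ≈ 133 km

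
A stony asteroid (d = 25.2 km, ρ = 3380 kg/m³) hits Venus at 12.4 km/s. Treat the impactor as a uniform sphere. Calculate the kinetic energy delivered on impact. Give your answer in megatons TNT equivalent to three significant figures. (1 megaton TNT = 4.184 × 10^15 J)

d = 25200 m; v = 12400 m/s.
Mass m = (π/6) ρ d³ = (π/6) × 3380 × (25200)³ = 2.832 × 10^16 kg
E = ½ m v² = 0.5 × 2.832 × 10^16 × (12400)² = 2.177 × 10^24 J
   = 2.177 × 10^24 / 4.184×10^15 = 5.203 × 10^8 Mt

E ≈ 5.20 × 10^8 Mt TNT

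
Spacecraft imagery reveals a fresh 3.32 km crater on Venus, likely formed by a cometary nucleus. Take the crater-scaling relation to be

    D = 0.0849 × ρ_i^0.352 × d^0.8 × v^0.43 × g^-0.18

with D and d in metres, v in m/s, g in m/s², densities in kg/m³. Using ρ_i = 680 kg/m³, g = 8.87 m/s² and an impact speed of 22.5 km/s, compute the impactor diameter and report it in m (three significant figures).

d ≈ 233 m

Rearranging for d: d = [D / (0.0849 · 680^0.352 · 22500^0.43 · 8.87^-0.18)]^(1/0.8).
D = 3320 m.
680^0.352 = 9.932
22500^0.43 = 74.38
8.87^-0.18 = 0.6751
Denominator = 0.0849 × 9.932 × 74.38 × 0.6751 = 42.34
D / 42.34 = 3320 / 42.34 = 78.41
d = 78.41^(1/0.8) = 78.41^1.25 = 233.3 m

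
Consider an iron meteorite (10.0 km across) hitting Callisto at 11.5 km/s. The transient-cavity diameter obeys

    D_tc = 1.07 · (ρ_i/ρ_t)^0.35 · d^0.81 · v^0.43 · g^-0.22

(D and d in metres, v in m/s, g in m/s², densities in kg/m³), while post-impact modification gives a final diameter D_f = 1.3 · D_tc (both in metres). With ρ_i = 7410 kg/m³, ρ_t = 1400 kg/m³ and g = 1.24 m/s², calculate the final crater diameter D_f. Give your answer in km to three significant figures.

D_f ≈ 230 km

In SI: d = 10000 m, v = 11500 m/s.
(ρ_i/ρ_t)^0.35 = (7410/1400)^0.35 = 1.792
d^0.81 = 10000^0.81 = 1738
v^0.43 = 11500^0.43 = 55.73
g^-0.22 = 1.24^-0.22 = 0.9538
D_tc = 1.07 × 1.792 × 1738 × 55.73 × 0.9538 = 1.771 × 10^5 m
D_f = 1.3 × 1.771 × 10^5 = 2.302 × 10^5 m
     = 230.2 km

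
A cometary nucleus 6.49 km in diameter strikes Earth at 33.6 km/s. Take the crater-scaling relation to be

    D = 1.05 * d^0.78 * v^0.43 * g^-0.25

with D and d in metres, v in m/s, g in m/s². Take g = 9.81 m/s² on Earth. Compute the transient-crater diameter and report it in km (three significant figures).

In SI units: d = 6490 m, v = 33600 m/s.
d^0.78 = 6490^0.78 = 940.9
v^0.43 = 33600^0.43 = 88.37
g^-0.25 = 9.81^-0.25 = 0.5650
D = 1.05 × 940.9 × 88.37 × 0.5650 = 49327 m
   = 49.33 km

D ≈ 49.3 km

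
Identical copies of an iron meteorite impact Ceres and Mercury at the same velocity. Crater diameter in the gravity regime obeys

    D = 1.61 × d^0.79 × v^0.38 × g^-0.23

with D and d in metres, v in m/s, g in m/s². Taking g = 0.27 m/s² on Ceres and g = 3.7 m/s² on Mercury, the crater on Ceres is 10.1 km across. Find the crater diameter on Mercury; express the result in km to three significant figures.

D ≈ 5.53 km

All impactor-dependent factors cancel in the ratio, leaving D_Mercury/D_Ceres = (g_Mercury/g_Ceres)^-0.23.
(3.7/0.27)^-0.23 = 13.70^-0.23 = 0.5477
D_Mercury = 0.5477 × 10.1 km = 5.53 km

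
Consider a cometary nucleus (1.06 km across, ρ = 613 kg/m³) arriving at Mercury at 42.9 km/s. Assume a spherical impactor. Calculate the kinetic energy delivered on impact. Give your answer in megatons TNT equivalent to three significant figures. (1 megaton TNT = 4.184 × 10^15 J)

E ≈ 84100 Mt TNT

d = 1060 m; v = 42900 m/s.
Mass m = (π/6) ρ d³ = (π/6) × 613 × (1060)³ = 3.823 × 10^11 kg
E = ½ m v² = 0.5 × 3.823 × 10^11 × (42900)² = 3.518 × 10^20 J
   = 3.518 × 10^20 / 4.184×10^15 = 84082 Mt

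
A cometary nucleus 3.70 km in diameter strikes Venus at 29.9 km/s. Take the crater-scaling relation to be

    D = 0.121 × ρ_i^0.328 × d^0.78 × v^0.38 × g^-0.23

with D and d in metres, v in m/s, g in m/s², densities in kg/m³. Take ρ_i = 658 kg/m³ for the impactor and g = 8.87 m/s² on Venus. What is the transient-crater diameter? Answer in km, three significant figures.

In SI units: d = 3700 m, v = 29900 m/s.
ρ_i^0.328 = 658^0.328 = 8.402
d^0.78 = 3700^0.78 = 607.0
v^0.38 = 29900^0.38 = 50.21
g^-0.23 = 8.87^-0.23 = 0.6053
D = 0.121 × 8.402 × 607.0 × 50.21 × 0.6053 = 18755 m
   = 18.76 km

D ≈ 18.8 km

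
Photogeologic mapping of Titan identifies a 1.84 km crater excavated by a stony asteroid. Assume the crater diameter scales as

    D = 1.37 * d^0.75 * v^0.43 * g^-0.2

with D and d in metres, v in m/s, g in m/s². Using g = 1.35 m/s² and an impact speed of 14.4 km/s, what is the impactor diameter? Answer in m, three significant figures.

Rearranging for d: d = [D / (1.37 · 14400^0.43 · 1.35^-0.2)]^(1/0.75).
D = 1840 m.
14400^0.43 = 61.39
1.35^-0.2 = 0.9417
Denominator = 1.37 × 61.39 × 0.9417 = 79.20
D / 79.20 = 1840 / 79.20 = 23.23
d = 23.23^(1/0.75) = 23.23^1.3333 = 66.28 m

d ≈ 66.3 m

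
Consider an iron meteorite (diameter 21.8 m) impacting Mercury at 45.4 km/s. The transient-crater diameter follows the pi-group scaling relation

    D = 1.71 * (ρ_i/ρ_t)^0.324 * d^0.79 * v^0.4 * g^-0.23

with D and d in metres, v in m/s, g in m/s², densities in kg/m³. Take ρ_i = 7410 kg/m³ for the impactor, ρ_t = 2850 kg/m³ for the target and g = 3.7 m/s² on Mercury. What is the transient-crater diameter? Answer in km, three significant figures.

D ≈ 1.44 km

In SI units: v = 45400 m/s.
(ρ_i/ρ_t)^0.324 = (7410/2850)^0.324 = 1.363
d^0.79 = 21.8^0.79 = 11.41
v^0.4 = 45400^0.4 = 72.92
g^-0.23 = 3.7^-0.23 = 0.7401
D = 1.71 × 1.363 × 11.41 × 72.92 × 0.7401 = 1435 m
   = 1.435 km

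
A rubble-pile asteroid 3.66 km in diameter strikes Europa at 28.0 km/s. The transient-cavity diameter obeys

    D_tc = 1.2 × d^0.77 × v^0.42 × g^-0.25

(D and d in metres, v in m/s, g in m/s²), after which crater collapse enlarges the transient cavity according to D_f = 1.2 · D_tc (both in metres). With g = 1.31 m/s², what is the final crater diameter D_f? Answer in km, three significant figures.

D_f ≈ 55.0 km

In SI: d = 3660 m, v = 28000 m/s.
d^0.77 = 3660^0.77 = 554.5
v^0.42 = 28000^0.42 = 73.76
g^-0.25 = 1.31^-0.25 = 0.9347
D_tc = 1.2 × 554.5 × 73.76 × 0.9347 = 45870 m
D_f = 1.2 × 45870 = 55044 m
     = 55.04 km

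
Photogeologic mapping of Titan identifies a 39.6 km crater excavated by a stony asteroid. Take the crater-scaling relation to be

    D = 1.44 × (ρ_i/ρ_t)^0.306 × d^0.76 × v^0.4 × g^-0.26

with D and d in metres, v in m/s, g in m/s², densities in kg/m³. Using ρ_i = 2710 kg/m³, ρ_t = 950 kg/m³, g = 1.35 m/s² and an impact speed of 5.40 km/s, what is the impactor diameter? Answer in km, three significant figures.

d ≈ 5.47 km

Rearranging for d: d = [D / (1.44 · (2710/950)^0.306 · 5400^0.4 · 1.35^-0.26)]^(1/0.76).
D = 39600 m.
(2710/950)^0.306 = 1.378
5400^0.4 = 31.11
1.35^-0.26 = 0.9249
Denominator = 1.44 × 1.378 × 31.11 × 0.9249 = 57.10
D / 57.10 = 39600 / 57.10 = 693.5
d = 693.5^(1/0.76) = 693.5^1.3158 = 5473 m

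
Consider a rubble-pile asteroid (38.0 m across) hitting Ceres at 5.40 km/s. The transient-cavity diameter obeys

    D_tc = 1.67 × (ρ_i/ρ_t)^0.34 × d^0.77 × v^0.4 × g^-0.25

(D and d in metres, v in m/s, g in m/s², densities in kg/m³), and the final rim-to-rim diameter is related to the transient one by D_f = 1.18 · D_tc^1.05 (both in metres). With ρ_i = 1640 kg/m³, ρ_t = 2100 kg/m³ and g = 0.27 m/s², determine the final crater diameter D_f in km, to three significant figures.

v = 5400 m/s.
(ρ_i/ρ_t)^0.34 = (1640/2100)^0.34 = 0.9194
d^0.77 = 38^0.77 = 16.46
v^0.4 = 5400^0.4 = 31.11
g^-0.25 = 0.27^-0.25 = 1.387
D_tc = 1.67 × 0.9194 × 16.46 × 31.11 × 1.387 = 1091 m
D_f = 1.18 × (1091)^1.05 = 1826 m
     = 1.826 km

D_f ≈ 1.83 km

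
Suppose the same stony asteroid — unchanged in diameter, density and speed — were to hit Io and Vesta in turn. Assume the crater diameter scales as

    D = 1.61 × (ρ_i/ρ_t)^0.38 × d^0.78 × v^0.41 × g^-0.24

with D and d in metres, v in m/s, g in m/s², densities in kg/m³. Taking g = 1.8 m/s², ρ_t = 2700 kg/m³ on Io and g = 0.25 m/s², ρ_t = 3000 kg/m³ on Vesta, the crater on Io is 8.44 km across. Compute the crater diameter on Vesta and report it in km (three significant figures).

The impactor-only factors (d, v, ρ_i) cancel in the ratio, leaving D_Vesta/D_Io = (g_Vesta/g_Io)^-0.24 · (ρ_t,Io/ρ_t,Vesta)^0.38.
(0.25/1.8)^-0.24 = 0.1389^-0.24 = 1.606
(2700/3000)^0.38 = 0.9000^0.38 = 0.9608
Ratio = 1.606 × 0.9608 = 1.543
D_Vesta = 1.543 × 8.44 km = 13.0 km

D ≈ 13.0 km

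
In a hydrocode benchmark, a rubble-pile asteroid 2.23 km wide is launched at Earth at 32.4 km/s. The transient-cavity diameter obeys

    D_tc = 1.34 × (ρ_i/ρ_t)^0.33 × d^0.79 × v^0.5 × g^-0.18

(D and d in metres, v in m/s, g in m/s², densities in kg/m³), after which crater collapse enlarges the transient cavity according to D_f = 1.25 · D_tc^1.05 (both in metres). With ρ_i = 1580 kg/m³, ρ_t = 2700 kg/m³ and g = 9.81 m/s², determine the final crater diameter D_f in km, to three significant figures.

D_f ≈ 128 km

In SI: d = 2230 m, v = 32400 m/s.
(ρ_i/ρ_t)^0.33 = (1580/2700)^0.33 = 0.8379
d^0.79 = 2230^0.79 = 441.7
v^0.5 = 32400^0.5 = 180.0
g^-0.18 = 9.81^-0.18 = 0.6630
D_tc = 1.34 × 0.8379 × 441.7 × 180.0 × 0.6630 = 59180 m
D_f = 1.25 × (59180)^1.05 = 1.281 × 10^5 m
     = 128.1 km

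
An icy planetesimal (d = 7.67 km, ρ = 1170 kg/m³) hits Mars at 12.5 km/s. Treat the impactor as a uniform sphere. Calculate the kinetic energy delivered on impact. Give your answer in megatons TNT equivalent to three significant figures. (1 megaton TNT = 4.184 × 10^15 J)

d = 7670 m; v = 12500 m/s.
Mass m = (π/6) ρ d³ = (π/6) × 1170 × (7670)³ = 2.764 × 10^14 kg
E = ½ m v² = 0.5 × 2.764 × 10^14 × (12500)² = 2.159 × 10^22 J
   = 2.159 × 10^22 / 4.184×10^15 = 5.160 × 10^6 Mt

E ≈ 5.16 × 10^6 Mt TNT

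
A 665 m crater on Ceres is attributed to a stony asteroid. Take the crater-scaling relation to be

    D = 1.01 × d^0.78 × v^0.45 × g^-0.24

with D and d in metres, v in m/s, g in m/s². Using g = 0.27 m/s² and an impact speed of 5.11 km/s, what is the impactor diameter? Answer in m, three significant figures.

Rearranging for d: d = [D / (1.01 · 5110^0.45 · 0.27^-0.24)]^(1/0.78).
5110^0.45 = 46.64
0.27^-0.24 = 1.369
Denominator = 1.01 × 46.64 × 1.369 = 64.49
D / 64.49 = 665 / 64.49 = 10.31
d = 10.31^(1/0.78) = 10.31^1.2821 = 19.91 m

d ≈ 19.9 m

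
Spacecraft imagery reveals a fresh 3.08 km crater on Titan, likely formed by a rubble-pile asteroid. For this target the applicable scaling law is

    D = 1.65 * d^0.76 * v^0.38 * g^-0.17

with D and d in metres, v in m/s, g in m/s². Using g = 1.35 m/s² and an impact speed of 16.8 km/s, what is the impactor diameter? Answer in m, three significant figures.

Rearranging for d: d = [D / (1.65 · 16800^0.38 · 1.35^-0.17)]^(1/0.76).
D = 3080 m.
16800^0.38 = 40.33
1.35^-0.17 = 0.9503
Denominator = 1.65 × 40.33 × 0.9503 = 63.24
D / 63.24 = 3080 / 63.24 = 48.70
d = 48.70^(1/0.76) = 48.70^1.3158 = 166.1 m

d ≈ 166 m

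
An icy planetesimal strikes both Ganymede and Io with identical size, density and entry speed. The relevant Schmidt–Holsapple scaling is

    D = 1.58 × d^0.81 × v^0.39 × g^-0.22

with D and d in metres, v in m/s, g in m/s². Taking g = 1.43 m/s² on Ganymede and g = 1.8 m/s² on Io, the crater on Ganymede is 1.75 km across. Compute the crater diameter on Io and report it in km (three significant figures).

D ≈ 1.66 km

All impactor-dependent factors cancel in the ratio, leaving D_Io/D_Ganymede = (g_Io/g_Ganymede)^-0.22.
(1.8/1.43)^-0.22 = 1.259^-0.22 = 0.9506
D_Io = 0.9506 × 1.75 km = 1.66 km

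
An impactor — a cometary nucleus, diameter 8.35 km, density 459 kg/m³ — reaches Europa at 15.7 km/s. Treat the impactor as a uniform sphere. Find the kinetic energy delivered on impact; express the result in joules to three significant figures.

E ≈ 1.72 × 10^22 J

d = 8350 m; v = 15700 m/s.
Mass m = (π/6) ρ d³ = (π/6) × 459 × (8350)³ = 1.399 × 10^14 kg
E = ½ m v² = 0.5 × 1.399 × 10^14 × (15700)² = 1.724 × 10^22 J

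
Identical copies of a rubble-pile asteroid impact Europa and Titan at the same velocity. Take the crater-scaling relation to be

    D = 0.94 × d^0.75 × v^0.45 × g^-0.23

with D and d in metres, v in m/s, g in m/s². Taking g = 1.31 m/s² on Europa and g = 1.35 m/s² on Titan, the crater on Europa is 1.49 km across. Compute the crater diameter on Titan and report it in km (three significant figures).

D ≈ 1.48 km

All impactor-dependent factors cancel in the ratio, leaving D_Titan/D_Europa = (g_Titan/g_Europa)^-0.23.
(1.35/1.31)^-0.23 = 1.031^-0.23 = 0.9930
D_Titan = 0.9930 × 1.49 km = 1.48 km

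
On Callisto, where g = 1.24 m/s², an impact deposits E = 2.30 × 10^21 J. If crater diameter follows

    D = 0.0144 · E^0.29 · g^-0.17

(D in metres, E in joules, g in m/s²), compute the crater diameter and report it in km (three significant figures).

D ≈ 21.7 km

E^0.29 = (2.30 × 10^21)^0.29 = 1.566 × 10^6
g^-0.17 = 1.24^-0.17 = 0.9641
D = 0.0144 × 1.566 × 10^6 × 0.9641 = 21741 m
   = 21.74 km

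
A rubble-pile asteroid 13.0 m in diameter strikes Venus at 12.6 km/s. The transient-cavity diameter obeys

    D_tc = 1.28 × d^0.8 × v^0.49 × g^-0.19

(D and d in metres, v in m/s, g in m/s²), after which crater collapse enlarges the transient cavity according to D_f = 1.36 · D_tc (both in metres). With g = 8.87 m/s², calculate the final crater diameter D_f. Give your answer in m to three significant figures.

v = 12600 m/s.
d^0.8 = 13^0.8 = 7.783
v^0.49 = 12600^0.49 = 102.1
g^-0.19 = 8.87^-0.19 = 0.6605
D_tc = 1.28 × 7.783 × 102.1 × 0.6605 = 671.8 m
D_f = 1.36 × 671.8 = 913.6 m

D_f ≈ 914 m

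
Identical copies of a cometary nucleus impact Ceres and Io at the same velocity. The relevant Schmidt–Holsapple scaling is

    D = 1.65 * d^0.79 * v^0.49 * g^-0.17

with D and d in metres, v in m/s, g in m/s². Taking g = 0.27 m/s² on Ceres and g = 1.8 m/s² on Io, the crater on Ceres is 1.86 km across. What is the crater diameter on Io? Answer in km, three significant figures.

D ≈ 1.35 km

All impactor-dependent factors cancel in the ratio, leaving D_Io/D_Ceres = (g_Io/g_Ceres)^-0.17.
(1.8/0.27)^-0.17 = 6.667^-0.17 = 0.7243
D_Io = 0.7243 × 1.86 km = 1.35 km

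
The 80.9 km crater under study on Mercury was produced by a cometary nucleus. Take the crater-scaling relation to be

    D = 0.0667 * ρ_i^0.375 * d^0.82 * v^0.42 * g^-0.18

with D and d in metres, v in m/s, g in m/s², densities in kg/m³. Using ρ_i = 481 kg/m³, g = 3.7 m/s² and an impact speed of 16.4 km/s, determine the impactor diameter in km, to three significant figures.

d ≈ 14.4 km

Rearranging for d: d = [D / (0.0667 · 481^0.375 · 16400^0.42 · 3.7^-0.18)]^(1/0.82).
D = 80900 m.
481^0.375 = 10.13
16400^0.42 = 58.92
3.7^-0.18 = 0.7902
Denominator = 0.0667 × 10.13 × 58.92 × 0.7902 = 31.46
D / 31.46 = 80900 / 31.46 = 2572
d = 2572^(1/0.82) = 2572^1.2195 = 14415 m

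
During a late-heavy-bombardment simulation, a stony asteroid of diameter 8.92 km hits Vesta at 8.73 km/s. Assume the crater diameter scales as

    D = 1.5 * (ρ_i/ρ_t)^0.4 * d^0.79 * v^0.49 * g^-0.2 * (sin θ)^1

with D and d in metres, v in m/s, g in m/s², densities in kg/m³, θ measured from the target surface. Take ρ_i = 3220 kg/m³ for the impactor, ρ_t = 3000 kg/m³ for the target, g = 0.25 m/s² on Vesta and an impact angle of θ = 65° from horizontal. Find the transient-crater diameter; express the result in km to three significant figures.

D ≈ 208 km

In SI units: d = 8920 m, v = 8730 m/s.
(ρ_i/ρ_t)^0.4 = (3220/3000)^0.4 = 1.029
d^0.79 = 8920^0.79 = 1321
v^0.49 = 8730^0.49 = 85.33
g^-0.2 = 0.25^-0.2 = 1.320
(sin 65°)^1 = 0.9063^1 = 0.9063
D = 1.5 × 1.029 × 1321 × 85.33 × 1.320 × 0.9063 = 2.081 × 10^5 m
   = 208.1 km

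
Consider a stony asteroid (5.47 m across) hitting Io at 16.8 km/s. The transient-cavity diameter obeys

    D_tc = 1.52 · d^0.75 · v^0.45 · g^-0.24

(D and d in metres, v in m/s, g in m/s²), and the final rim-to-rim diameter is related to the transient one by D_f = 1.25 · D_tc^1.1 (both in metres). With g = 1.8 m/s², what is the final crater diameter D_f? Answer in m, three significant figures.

D_f ≈ 851 m

v = 16800 m/s.
d^0.75 = 5.47^0.75 = 3.577
v^0.45 = 16800^0.45 = 79.69
g^-0.24 = 1.8^-0.24 = 0.8684
D_tc = 1.52 × 3.577 × 79.69 × 0.8684 = 376.3 m
D_f = 1.25 × (376.3)^1.1 = 851.1 m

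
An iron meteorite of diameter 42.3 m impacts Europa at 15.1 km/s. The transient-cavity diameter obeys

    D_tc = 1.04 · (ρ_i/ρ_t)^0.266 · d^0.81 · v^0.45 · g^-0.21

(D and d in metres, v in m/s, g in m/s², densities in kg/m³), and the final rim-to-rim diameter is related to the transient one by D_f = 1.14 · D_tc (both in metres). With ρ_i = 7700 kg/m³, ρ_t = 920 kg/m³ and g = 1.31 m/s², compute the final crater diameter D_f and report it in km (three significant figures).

D_f ≈ 3.11 km

v = 15100 m/s.
(ρ_i/ρ_t)^0.266 = (7700/920)^0.266 = 1.760
d^0.81 = 42.3^0.81 = 20.77
v^0.45 = 15100^0.45 = 75.95
g^-0.21 = 1.31^-0.21 = 0.9449
D_tc = 1.04 × 1.760 × 20.77 × 75.95 × 0.9449 = 2728 m
D_f = 1.14 × 2728 = 3110 m
     = 3.110 km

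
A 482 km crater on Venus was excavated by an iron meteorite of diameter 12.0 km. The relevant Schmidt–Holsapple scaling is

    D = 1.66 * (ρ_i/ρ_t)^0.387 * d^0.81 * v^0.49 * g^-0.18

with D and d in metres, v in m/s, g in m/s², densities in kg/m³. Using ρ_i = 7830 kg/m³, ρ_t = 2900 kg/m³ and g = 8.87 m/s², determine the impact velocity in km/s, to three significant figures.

v ≈ 25.9 km/s

Rearranging for v: v = [D / (1.66 · (7830/2900)^0.387 · 12000^0.81 · 8.87^-0.18)]^(1/0.49).
D = 482000 m.
(7830/2900)^0.387 = 1.469
12000^0.81 = 2014
8.87^-0.18 = 0.6751
Denominator = 1.66 × 1.469 × 2014 × 0.6751 = 3316
D / 3316 = 482000 / 3316 = 145.4
v = 145.4^(1/0.49) = 145.4^2.0408 = 25904 m/s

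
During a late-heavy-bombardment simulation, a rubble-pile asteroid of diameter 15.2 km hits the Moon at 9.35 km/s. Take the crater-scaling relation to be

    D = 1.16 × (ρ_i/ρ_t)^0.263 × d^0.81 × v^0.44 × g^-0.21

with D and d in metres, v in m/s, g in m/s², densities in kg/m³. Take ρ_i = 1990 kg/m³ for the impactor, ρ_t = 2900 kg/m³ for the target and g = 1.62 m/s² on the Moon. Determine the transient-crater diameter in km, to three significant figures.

D ≈ 129 km

In SI units: d = 15200 m, v = 9350 m/s.
(ρ_i/ρ_t)^0.263 = (1990/2900)^0.263 = 0.9057
d^0.81 = 15200^0.81 = 2439
v^0.44 = 9350^0.44 = 55.87
g^-0.21 = 1.62^-0.21 = 0.9037
D = 1.16 × 0.9057 × 2439 × 55.87 × 0.9037 = 1.294 × 10^5 m
   = 129.4 km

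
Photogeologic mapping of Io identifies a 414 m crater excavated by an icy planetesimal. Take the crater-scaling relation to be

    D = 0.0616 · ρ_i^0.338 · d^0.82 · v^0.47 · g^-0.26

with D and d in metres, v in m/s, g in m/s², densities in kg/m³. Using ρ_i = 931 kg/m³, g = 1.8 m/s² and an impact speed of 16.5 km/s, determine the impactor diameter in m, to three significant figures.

d ≈ 12.8 m

Rearranging for d: d = [D / (0.0616 · 931^0.338 · 16500^0.47 · 1.8^-0.26)]^(1/0.82).
931^0.338 = 10.08
16500^0.47 = 95.99
1.8^-0.26 = 0.8583
Denominator = 0.0616 × 10.08 × 95.99 × 0.8583 = 51.16
D / 51.16 = 414 / 51.16 = 8.092
d = 8.092^(1/0.82) = 8.092^1.2195 = 12.80 m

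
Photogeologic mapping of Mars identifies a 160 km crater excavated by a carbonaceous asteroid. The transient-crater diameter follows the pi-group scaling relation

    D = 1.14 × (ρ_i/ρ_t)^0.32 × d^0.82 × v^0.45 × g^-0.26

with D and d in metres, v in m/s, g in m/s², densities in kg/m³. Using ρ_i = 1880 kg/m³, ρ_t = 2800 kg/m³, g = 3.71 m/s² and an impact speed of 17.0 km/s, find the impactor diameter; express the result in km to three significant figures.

d ≈ 16.0 km

Rearranging for d: d = [D / (1.14 · (1880/2800)^0.32 · 17000^0.45 · 3.71^-0.26)]^(1/0.82).
D = 160000 m.
(1880/2800)^0.32 = 0.8803
17000^0.45 = 80.11
3.71^-0.26 = 0.7112
Denominator = 1.14 × 0.8803 × 80.11 × 0.7112 = 57.18
D / 57.18 = 160000 / 57.18 = 2798
d = 2798^(1/0.82) = 2798^1.2195 = 15975 m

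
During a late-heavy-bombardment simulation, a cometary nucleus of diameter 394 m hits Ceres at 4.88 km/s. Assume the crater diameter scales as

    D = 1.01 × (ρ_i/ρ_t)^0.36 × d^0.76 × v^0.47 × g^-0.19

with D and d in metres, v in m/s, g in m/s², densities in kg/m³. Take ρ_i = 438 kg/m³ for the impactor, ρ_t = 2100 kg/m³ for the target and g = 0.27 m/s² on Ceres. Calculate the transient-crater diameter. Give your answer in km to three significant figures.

D ≈ 3.74 km

In SI units: v = 4880 m/s.
(ρ_i/ρ_t)^0.36 = (438/2100)^0.36 = 0.5688
d^0.76 = 394^0.76 = 93.88
v^0.47 = 4880^0.47 = 54.14
g^-0.19 = 0.27^-0.19 = 1.282
D = 1.01 × 0.5688 × 93.88 × 54.14 × 1.282 = 3743 m
   = 3.743 km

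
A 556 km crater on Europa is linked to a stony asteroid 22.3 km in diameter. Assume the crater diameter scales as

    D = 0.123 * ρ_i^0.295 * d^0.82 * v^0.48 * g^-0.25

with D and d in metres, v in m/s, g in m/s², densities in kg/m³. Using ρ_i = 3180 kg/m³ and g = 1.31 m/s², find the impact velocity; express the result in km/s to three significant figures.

v ≈ 22.1 km/s

Rearranging for v: v = [D / (0.123 · 3180^0.295 · 22300^0.82 · 1.31^-0.25)]^(1/0.48).
D = 556000 m.
3180^0.295 = 10.79
22300^0.82 = 3678
1.31^-0.25 = 0.9347
Denominator = 0.123 × 10.79 × 3678 × 0.9347 = 4563
D / 4563 = 556000 / 4563 = 121.8
v = 121.8^(1/0.48) = 121.8^2.0833 = 22132 m/s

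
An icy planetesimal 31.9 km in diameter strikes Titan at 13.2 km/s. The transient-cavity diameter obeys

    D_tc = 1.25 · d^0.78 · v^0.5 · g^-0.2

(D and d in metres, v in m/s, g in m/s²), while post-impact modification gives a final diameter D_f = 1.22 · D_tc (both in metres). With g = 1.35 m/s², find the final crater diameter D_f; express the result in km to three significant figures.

In SI: d = 31900 m, v = 13200 m/s.
d^0.78 = 31900^0.78 = 3258
v^0.5 = 13200^0.5 = 114.9
g^-0.2 = 1.35^-0.2 = 0.9417
D_tc = 1.25 × 3258 × 114.9 × 0.9417 = 4.406 × 10^5 m
D_f = 1.22 × 4.406 × 10^5 = 5.375 × 10^5 m
     = 537.5 km

D_f ≈ 538 km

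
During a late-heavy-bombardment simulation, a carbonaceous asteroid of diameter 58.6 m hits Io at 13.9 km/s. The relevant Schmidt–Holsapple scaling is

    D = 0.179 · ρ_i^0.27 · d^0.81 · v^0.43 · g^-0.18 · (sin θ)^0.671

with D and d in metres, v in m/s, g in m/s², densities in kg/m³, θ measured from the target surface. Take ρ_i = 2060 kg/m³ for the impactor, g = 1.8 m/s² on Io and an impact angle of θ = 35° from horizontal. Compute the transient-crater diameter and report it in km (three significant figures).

In SI units: v = 13900 m/s.
ρ_i^0.27 = 2060^0.27 = 7.848
d^0.81 = 58.6^0.81 = 27.04
v^0.43 = 13900^0.43 = 60.46
g^-0.18 = 1.8^-0.18 = 0.8996
(sin 35°)^0.671 = 0.5736^0.671 = 0.6887
D = 0.179 × 7.848 × 27.04 × 60.46 × 0.8996 × 0.6887 = 1423 m
   = 1.423 km

D ≈ 1.42 km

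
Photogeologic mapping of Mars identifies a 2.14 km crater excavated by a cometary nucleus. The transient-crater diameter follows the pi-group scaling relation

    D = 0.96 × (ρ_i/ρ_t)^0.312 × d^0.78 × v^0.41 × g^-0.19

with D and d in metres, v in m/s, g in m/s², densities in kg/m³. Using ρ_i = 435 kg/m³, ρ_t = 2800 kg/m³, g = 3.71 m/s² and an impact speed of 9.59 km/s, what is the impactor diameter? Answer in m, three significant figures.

Rearranging for d: d = [D / (0.96 · (435/2800)^0.312 · 9590^0.41 · 3.71^-0.19)]^(1/0.78).
D = 2140 m.
(435/2800)^0.312 = 0.5594
9590^0.41 = 42.91
3.71^-0.19 = 0.7795
Denominator = 0.96 × 0.5594 × 42.91 × 0.7795 = 17.96
D / 17.96 = 2140 / 17.96 = 119.2
d = 119.2^(1/0.78) = 119.2^1.2821 = 459.2 m

d ≈ 459 m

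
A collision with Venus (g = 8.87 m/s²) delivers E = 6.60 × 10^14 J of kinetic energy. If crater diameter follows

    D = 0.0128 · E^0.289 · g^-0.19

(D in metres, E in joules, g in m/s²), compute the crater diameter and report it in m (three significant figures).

E^0.289 = (6.60 × 10^14)^0.289 = 1.918 × 10^4
g^-0.19 = 8.87^-0.19 = 0.6605
D = 0.0128 × 1.918 × 10^4 × 0.6605 = 162.2 m

D ≈ 162 m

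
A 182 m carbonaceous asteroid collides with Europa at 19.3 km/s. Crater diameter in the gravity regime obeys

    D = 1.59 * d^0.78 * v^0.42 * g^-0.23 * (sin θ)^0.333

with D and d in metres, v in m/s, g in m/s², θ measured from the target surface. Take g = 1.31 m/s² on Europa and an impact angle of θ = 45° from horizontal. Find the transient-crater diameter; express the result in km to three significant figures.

In SI units: v = 19300 m/s.
d^0.78 = 182^0.78 = 57.92
v^0.42 = 19300^0.42 = 63.09
g^-0.23 = 1.31^-0.23 = 0.9398
(sin 45°)^0.333 = 0.7071^0.333 = 0.8910
D = 1.59 × 57.92 × 63.09 × 0.9398 × 0.8910 = 4865 m
   = 4.865 km

D ≈ 4.87 km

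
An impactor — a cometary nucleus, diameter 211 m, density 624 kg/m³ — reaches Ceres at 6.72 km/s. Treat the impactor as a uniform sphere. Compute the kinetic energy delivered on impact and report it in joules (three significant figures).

v = 6720 m/s.
Mass m = (π/6) ρ d³ = (π/6) × 624 × (211)³ = 3.069 × 10^9 kg
E = ½ m v² = 0.5 × 3.069 × 10^9 × (6720)² = 6.930 × 10^16 J

E ≈ 6.93 × 10^16 J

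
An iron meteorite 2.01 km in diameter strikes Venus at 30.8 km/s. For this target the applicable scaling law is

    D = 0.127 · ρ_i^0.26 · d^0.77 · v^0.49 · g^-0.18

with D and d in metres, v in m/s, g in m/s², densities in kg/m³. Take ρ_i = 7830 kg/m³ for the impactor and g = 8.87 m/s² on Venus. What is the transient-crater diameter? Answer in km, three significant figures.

In SI units: d = 2010 m, v = 30800 m/s.
ρ_i^0.26 = 7830^0.26 = 10.29
d^0.77 = 2010^0.77 = 349.5
v^0.49 = 30800^0.49 = 158.3
g^-0.18 = 8.87^-0.18 = 0.6751
D = 0.127 × 10.29 × 349.5 × 158.3 × 0.6751 = 48811 m
   = 48.81 km

D ≈ 48.8 km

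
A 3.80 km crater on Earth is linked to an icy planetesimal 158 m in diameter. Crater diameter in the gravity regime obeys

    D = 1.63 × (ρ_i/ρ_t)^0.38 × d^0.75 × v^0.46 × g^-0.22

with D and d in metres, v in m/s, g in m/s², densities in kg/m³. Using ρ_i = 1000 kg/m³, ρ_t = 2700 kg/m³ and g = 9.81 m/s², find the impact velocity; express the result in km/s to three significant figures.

Rearranging for v: v = [D / (1.63 · (1000/2700)^0.38 · 158^0.75 · 9.81^-0.22)]^(1/0.46).
D = 3800 m.
(1000/2700)^0.38 = 0.6856
158^0.75 = 44.56
9.81^-0.22 = 0.6051
Denominator = 1.63 × 0.6856 × 44.56 × 0.6051 = 30.13
D / 30.13 = 3800 / 30.13 = 126.1
v = 126.1^(1/0.46) = 126.1^2.1739 = 36876 m/s

v ≈ 36.9 km/s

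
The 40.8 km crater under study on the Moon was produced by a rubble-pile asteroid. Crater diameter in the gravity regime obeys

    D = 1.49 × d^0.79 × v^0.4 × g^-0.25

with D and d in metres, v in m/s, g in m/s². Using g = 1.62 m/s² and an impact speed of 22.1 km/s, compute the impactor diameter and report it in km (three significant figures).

Rearranging for d: d = [D / (1.49 · 22100^0.4 · 1.62^-0.25)]^(1/0.79).
D = 40800 m.
22100^0.4 = 54.67
1.62^-0.25 = 0.8864
Denominator = 1.49 × 54.67 × 0.8864 = 72.20
D / 72.20 = 40800 / 72.20 = 565.1
d = 565.1^(1/0.79) = 565.1^1.2658 = 3045 m

d ≈ 3.05 km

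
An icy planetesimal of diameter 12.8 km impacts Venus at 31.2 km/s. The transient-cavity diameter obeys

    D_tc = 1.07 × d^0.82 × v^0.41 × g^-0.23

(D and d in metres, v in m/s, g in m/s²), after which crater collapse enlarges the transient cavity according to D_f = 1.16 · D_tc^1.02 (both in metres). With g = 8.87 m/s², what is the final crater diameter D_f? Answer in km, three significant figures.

D_f ≈ 154 km

In SI: d = 12800 m, v = 31200 m/s.
d^0.82 = 12800^0.82 = 2333
v^0.41 = 31200^0.41 = 69.60
g^-0.23 = 8.87^-0.23 = 0.6053
D_tc = 1.07 × 2333 × 69.60 × 0.6053 = 1.052 × 10^5 m
D_f = 1.16 × (1.052 × 10^5)^1.02 = 1.538 × 10^5 m
     = 153.8 km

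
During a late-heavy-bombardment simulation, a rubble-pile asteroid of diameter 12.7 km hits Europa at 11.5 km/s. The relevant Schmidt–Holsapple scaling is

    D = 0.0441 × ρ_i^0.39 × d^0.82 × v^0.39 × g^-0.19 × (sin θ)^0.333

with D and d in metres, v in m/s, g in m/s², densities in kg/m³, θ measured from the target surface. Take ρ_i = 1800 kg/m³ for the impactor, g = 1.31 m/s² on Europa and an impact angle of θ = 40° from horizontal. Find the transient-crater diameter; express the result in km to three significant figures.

In SI units: d = 12700 m, v = 11500 m/s.
ρ_i^0.39 = 1800^0.39 = 18.60
d^0.82 = 12700^0.82 = 2318
v^0.39 = 11500^0.39 = 38.34
g^-0.19 = 1.31^-0.19 = 0.9500
(sin 40°)^0.333 = 0.6428^0.333 = 0.8632
D = 0.0441 × 18.60 × 2318 × 38.34 × 0.9500 × 0.8632 = 59779 m
   = 59.78 km

D ≈ 59.8 km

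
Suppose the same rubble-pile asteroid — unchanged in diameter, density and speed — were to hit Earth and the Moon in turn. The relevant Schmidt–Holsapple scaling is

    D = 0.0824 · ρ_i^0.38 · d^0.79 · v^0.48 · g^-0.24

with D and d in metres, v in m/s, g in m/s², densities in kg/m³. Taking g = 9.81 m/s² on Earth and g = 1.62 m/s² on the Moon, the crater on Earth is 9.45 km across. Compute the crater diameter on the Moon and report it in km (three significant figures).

All impactor-dependent factors cancel in the ratio, leaving D_Moon/D_Earth = (g_Moon/g_Earth)^-0.24.
(1.62/9.81)^-0.24 = 0.1651^-0.24 = 1.541
D_Moon = 1.541 × 9.45 km = 14.6 km

D ≈ 14.6 km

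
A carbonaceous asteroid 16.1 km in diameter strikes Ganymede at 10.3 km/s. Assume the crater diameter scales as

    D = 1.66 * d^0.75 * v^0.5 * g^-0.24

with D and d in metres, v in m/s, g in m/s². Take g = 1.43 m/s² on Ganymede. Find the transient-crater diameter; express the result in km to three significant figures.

D ≈ 221 km

In SI units: d = 16100 m, v = 10300 m/s.
d^0.75 = 16100^0.75 = 1429
v^0.5 = 10300^0.5 = 101.5
g^-0.24 = 1.43^-0.24 = 0.9177
D = 1.66 × 1429 × 101.5 × 0.9177 = 2.210 × 10^5 m
   = 221.0 km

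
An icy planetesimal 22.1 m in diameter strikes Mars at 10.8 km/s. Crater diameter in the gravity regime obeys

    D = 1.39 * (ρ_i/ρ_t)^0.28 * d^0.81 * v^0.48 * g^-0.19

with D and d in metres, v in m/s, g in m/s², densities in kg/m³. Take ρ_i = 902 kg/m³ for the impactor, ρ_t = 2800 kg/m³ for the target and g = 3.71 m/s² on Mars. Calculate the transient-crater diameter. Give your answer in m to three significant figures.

D ≈ 836 m

In SI units: v = 10800 m/s.
(ρ_i/ρ_t)^0.28 = (902/2800)^0.28 = 0.7282
d^0.81 = 22.1^0.81 = 12.27
v^0.48 = 10800^0.48 = 86.31
g^-0.19 = 3.71^-0.19 = 0.7795
D = 1.39 × 0.7282 × 12.27 × 86.31 × 0.7795 = 835.6 m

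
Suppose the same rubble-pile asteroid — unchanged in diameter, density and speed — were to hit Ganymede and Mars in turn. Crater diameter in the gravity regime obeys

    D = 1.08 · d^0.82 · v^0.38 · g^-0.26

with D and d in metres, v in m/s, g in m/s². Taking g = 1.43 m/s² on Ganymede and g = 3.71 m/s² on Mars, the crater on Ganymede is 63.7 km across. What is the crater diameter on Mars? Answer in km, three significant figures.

All impactor-dependent factors cancel in the ratio, leaving D_Mars/D_Ganymede = (g_Mars/g_Ganymede)^-0.26.
(3.71/1.43)^-0.26 = 2.594^-0.26 = 0.7805
D_Mars = 0.7805 × 63.7 km = 49.7 km

D ≈ 49.7 km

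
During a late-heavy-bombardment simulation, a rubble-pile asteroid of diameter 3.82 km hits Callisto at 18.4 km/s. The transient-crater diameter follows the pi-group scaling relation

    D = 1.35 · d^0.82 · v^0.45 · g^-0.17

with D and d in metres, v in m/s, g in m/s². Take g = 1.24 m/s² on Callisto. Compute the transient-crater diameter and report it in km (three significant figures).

In SI units: d = 3820 m, v = 18400 m/s.
d^0.82 = 3820^0.82 = 865.5
v^0.45 = 18400^0.45 = 83.02
g^-0.17 = 1.24^-0.17 = 0.9641
D = 1.35 × 865.5 × 83.02 × 0.9641 = 93520 m
   = 93.52 km

D ≈ 93.5 km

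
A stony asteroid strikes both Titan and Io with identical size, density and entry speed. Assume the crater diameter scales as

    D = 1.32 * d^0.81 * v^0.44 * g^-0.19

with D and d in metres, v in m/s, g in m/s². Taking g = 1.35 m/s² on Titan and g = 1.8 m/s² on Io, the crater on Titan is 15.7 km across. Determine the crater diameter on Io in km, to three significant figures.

All impactor-dependent factors cancel in the ratio, leaving D_Io/D_Titan = (g_Io/g_Titan)^-0.19.
(1.8/1.35)^-0.19 = 1.333^-0.19 = 0.9469
D_Io = 0.9469 × 15.7 km = 14.9 km

D ≈ 14.9 km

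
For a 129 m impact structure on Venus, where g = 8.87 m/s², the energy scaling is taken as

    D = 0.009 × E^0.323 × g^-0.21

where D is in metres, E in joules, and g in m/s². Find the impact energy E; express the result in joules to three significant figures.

E ≈ 3.05 × 10^13 J

Rearranging: E = [D / (0.009 · g^-0.21)]^(1/0.323).
g^-0.21 = 8.87^-0.21 = 0.6323
D / (0.009 × 0.6323) = 129 / (5.691 × 10^-3) = 2.267 × 10^4
E = (2.267 × 10^4)^3.096 = 3.051 × 10^13 J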